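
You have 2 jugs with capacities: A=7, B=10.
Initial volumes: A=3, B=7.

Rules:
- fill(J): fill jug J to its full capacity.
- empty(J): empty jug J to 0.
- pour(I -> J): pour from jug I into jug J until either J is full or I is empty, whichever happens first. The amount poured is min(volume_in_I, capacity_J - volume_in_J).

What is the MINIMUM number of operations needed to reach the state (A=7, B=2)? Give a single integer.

BFS from (A=3, B=7). One shortest path:
  1. fill(B) -> (A=3 B=10)
  2. pour(B -> A) -> (A=7 B=6)
  3. empty(A) -> (A=0 B=6)
  4. pour(B -> A) -> (A=6 B=0)
  5. fill(B) -> (A=6 B=10)
  6. pour(B -> A) -> (A=7 B=9)
  7. empty(A) -> (A=0 B=9)
  8. pour(B -> A) -> (A=7 B=2)
Reached target in 8 moves.

Answer: 8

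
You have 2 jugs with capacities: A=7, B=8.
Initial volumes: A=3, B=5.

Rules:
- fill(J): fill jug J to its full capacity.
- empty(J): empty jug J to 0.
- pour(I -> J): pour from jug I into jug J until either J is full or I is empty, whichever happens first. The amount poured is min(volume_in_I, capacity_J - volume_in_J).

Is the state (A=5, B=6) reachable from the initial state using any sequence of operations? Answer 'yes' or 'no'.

BFS explored all 31 reachable states.
Reachable set includes: (0,0), (0,1), (0,2), (0,3), (0,4), (0,5), (0,6), (0,7), (0,8), (1,0), (1,8), (2,0) ...
Target (A=5, B=6) not in reachable set → no.

Answer: no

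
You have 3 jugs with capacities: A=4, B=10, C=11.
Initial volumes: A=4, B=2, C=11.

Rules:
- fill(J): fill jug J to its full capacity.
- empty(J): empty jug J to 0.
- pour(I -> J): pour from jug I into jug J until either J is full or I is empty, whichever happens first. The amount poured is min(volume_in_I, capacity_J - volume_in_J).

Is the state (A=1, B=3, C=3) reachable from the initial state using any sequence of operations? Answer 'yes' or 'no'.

Answer: no

Derivation:
BFS explored all 390 reachable states.
Reachable set includes: (0,0,0), (0,0,1), (0,0,2), (0,0,3), (0,0,4), (0,0,5), (0,0,6), (0,0,7), (0,0,8), (0,0,9), (0,0,10), (0,0,11) ...
Target (A=1, B=3, C=3) not in reachable set → no.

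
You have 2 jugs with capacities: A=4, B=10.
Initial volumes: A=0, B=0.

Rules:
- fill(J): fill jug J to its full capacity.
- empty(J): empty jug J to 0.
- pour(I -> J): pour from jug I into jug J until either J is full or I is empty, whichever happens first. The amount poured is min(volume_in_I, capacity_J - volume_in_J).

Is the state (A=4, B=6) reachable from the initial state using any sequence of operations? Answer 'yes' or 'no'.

Answer: yes

Derivation:
BFS from (A=0, B=0):
  1. fill(B) -> (A=0 B=10)
  2. pour(B -> A) -> (A=4 B=6)
Target reached → yes.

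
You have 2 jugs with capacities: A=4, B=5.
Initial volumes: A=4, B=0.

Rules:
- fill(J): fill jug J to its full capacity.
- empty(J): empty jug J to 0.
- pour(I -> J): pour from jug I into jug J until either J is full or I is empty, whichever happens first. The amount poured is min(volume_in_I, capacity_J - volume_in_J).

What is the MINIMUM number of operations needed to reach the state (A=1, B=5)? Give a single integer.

BFS from (A=4, B=0). One shortest path:
  1. empty(A) -> (A=0 B=0)
  2. fill(B) -> (A=0 B=5)
  3. pour(B -> A) -> (A=4 B=1)
  4. empty(A) -> (A=0 B=1)
  5. pour(B -> A) -> (A=1 B=0)
  6. fill(B) -> (A=1 B=5)
Reached target in 6 moves.

Answer: 6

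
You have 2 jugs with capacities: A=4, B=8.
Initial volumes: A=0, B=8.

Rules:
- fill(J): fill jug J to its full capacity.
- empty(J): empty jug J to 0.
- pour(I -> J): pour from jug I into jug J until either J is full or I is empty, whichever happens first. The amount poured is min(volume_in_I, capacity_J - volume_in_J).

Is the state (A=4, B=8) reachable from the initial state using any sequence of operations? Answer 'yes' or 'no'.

BFS from (A=0, B=8):
  1. fill(A) -> (A=4 B=8)
Target reached → yes.

Answer: yes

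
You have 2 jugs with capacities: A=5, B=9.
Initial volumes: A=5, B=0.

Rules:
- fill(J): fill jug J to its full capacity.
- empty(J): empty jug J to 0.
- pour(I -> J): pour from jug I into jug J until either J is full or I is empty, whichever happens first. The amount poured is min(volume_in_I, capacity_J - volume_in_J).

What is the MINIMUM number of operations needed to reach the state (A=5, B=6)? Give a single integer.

BFS from (A=5, B=0). One shortest path:
  1. pour(A -> B) -> (A=0 B=5)
  2. fill(A) -> (A=5 B=5)
  3. pour(A -> B) -> (A=1 B=9)
  4. empty(B) -> (A=1 B=0)
  5. pour(A -> B) -> (A=0 B=1)
  6. fill(A) -> (A=5 B=1)
  7. pour(A -> B) -> (A=0 B=6)
  8. fill(A) -> (A=5 B=6)
Reached target in 8 moves.

Answer: 8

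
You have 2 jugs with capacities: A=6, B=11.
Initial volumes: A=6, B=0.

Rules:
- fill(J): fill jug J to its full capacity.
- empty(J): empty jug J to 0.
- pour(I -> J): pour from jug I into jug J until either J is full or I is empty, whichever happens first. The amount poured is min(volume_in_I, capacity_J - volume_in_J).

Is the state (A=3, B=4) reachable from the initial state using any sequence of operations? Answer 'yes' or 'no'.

BFS explored all 34 reachable states.
Reachable set includes: (0,0), (0,1), (0,2), (0,3), (0,4), (0,5), (0,6), (0,7), (0,8), (0,9), (0,10), (0,11) ...
Target (A=3, B=4) not in reachable set → no.

Answer: no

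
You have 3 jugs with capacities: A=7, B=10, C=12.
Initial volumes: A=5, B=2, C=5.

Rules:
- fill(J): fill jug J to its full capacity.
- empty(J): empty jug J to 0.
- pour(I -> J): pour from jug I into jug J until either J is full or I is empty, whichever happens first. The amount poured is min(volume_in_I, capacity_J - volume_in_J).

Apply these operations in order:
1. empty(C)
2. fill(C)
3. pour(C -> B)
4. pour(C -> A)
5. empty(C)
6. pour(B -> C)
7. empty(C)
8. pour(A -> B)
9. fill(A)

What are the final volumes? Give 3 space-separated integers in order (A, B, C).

Step 1: empty(C) -> (A=5 B=2 C=0)
Step 2: fill(C) -> (A=5 B=2 C=12)
Step 3: pour(C -> B) -> (A=5 B=10 C=4)
Step 4: pour(C -> A) -> (A=7 B=10 C=2)
Step 5: empty(C) -> (A=7 B=10 C=0)
Step 6: pour(B -> C) -> (A=7 B=0 C=10)
Step 7: empty(C) -> (A=7 B=0 C=0)
Step 8: pour(A -> B) -> (A=0 B=7 C=0)
Step 9: fill(A) -> (A=7 B=7 C=0)

Answer: 7 7 0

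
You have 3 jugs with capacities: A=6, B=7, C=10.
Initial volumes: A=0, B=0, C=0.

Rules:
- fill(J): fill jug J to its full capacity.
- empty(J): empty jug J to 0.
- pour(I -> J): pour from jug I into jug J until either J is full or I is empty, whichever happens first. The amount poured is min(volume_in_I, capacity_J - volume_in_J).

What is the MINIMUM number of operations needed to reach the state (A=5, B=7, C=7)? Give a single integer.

Answer: 6

Derivation:
BFS from (A=0, B=0, C=0). One shortest path:
  1. fill(A) -> (A=6 B=0 C=0)
  2. fill(B) -> (A=6 B=7 C=0)
  3. pour(B -> C) -> (A=6 B=0 C=7)
  4. pour(A -> B) -> (A=0 B=6 C=7)
  5. fill(A) -> (A=6 B=6 C=7)
  6. pour(A -> B) -> (A=5 B=7 C=7)
Reached target in 6 moves.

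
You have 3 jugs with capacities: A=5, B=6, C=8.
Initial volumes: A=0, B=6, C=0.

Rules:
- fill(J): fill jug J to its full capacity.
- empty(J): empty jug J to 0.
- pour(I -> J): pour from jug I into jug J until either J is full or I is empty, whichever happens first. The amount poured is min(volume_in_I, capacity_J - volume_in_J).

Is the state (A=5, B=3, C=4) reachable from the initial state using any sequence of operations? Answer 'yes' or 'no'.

Answer: yes

Derivation:
BFS from (A=0, B=6, C=0):
  1. pour(B -> A) -> (A=5 B=1 C=0)
  2. pour(A -> C) -> (A=0 B=1 C=5)
  3. pour(B -> A) -> (A=1 B=0 C=5)
  4. fill(B) -> (A=1 B=6 C=5)
  5. pour(B -> C) -> (A=1 B=3 C=8)
  6. pour(C -> A) -> (A=5 B=3 C=4)
Target reached → yes.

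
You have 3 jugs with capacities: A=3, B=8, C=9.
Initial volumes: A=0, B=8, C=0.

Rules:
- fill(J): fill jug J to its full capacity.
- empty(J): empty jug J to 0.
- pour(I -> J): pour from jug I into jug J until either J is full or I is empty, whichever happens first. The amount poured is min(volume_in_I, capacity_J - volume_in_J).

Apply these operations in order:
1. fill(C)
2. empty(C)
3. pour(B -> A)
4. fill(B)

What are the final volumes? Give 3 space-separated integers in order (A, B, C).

Answer: 3 8 0

Derivation:
Step 1: fill(C) -> (A=0 B=8 C=9)
Step 2: empty(C) -> (A=0 B=8 C=0)
Step 3: pour(B -> A) -> (A=3 B=5 C=0)
Step 4: fill(B) -> (A=3 B=8 C=0)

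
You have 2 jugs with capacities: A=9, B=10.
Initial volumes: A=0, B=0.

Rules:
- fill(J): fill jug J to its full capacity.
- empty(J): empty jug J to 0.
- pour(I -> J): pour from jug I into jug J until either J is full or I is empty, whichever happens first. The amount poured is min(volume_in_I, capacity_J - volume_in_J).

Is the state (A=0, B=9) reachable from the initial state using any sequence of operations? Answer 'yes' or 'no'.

Answer: yes

Derivation:
BFS from (A=0, B=0):
  1. fill(A) -> (A=9 B=0)
  2. pour(A -> B) -> (A=0 B=9)
Target reached → yes.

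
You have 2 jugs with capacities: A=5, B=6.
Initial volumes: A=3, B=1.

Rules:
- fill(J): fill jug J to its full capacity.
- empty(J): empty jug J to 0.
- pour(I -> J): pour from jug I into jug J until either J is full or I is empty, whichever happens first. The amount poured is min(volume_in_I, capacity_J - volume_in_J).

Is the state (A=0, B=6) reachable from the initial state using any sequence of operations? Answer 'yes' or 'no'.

BFS from (A=3, B=1):
  1. fill(A) -> (A=5 B=1)
  2. pour(A -> B) -> (A=0 B=6)
Target reached → yes.

Answer: yes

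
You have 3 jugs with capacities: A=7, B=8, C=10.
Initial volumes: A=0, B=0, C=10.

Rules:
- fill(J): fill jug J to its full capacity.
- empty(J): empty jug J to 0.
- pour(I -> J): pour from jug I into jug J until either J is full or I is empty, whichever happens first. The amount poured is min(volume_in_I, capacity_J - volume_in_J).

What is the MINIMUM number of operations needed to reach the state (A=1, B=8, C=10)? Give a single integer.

BFS from (A=0, B=0, C=10). One shortest path:
  1. fill(B) -> (A=0 B=8 C=10)
  2. pour(B -> A) -> (A=7 B=1 C=10)
  3. empty(A) -> (A=0 B=1 C=10)
  4. pour(B -> A) -> (A=1 B=0 C=10)
  5. fill(B) -> (A=1 B=8 C=10)
Reached target in 5 moves.

Answer: 5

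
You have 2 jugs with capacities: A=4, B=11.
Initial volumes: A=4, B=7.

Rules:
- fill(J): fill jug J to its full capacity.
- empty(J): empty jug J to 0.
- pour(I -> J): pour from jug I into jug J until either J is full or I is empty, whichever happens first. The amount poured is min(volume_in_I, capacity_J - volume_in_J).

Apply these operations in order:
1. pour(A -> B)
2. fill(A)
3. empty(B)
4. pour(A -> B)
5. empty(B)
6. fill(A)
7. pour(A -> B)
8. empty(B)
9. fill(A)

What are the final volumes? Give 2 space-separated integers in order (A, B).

Step 1: pour(A -> B) -> (A=0 B=11)
Step 2: fill(A) -> (A=4 B=11)
Step 3: empty(B) -> (A=4 B=0)
Step 4: pour(A -> B) -> (A=0 B=4)
Step 5: empty(B) -> (A=0 B=0)
Step 6: fill(A) -> (A=4 B=0)
Step 7: pour(A -> B) -> (A=0 B=4)
Step 8: empty(B) -> (A=0 B=0)
Step 9: fill(A) -> (A=4 B=0)

Answer: 4 0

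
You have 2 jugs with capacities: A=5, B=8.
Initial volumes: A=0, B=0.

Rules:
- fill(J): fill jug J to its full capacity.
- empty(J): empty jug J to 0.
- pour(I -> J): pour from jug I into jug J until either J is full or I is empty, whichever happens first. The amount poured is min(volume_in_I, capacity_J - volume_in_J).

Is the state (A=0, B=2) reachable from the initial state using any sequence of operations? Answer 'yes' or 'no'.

BFS from (A=0, B=0):
  1. fill(A) -> (A=5 B=0)
  2. pour(A -> B) -> (A=0 B=5)
  3. fill(A) -> (A=5 B=5)
  4. pour(A -> B) -> (A=2 B=8)
  5. empty(B) -> (A=2 B=0)
  6. pour(A -> B) -> (A=0 B=2)
Target reached → yes.

Answer: yes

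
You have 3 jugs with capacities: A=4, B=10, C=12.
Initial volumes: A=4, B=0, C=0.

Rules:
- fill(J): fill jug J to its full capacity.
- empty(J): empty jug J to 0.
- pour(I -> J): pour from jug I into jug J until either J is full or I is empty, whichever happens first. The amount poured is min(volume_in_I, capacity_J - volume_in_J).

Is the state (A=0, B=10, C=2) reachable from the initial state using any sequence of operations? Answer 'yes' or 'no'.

Answer: yes

Derivation:
BFS from (A=4, B=0, C=0):
  1. empty(A) -> (A=0 B=0 C=0)
  2. fill(C) -> (A=0 B=0 C=12)
  3. pour(C -> B) -> (A=0 B=10 C=2)
Target reached → yes.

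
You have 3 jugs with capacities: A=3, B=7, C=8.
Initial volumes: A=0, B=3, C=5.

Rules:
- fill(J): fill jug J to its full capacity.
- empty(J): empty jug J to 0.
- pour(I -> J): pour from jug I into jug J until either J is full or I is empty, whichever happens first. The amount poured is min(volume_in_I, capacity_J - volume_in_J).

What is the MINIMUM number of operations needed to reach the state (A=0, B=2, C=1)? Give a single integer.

Answer: 8

Derivation:
BFS from (A=0, B=3, C=5). One shortest path:
  1. fill(A) -> (A=3 B=3 C=5)
  2. fill(B) -> (A=3 B=7 C=5)
  3. empty(C) -> (A=3 B=7 C=0)
  4. pour(B -> C) -> (A=3 B=0 C=7)
  5. pour(A -> C) -> (A=2 B=0 C=8)
  6. pour(C -> B) -> (A=2 B=7 C=1)
  7. empty(B) -> (A=2 B=0 C=1)
  8. pour(A -> B) -> (A=0 B=2 C=1)
Reached target in 8 moves.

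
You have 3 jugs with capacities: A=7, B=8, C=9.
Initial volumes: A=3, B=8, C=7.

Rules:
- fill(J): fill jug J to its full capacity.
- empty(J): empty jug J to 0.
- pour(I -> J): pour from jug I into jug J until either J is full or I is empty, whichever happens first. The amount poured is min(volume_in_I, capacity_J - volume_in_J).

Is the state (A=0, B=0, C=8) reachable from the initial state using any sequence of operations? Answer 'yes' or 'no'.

BFS from (A=3, B=8, C=7):
  1. empty(A) -> (A=0 B=8 C=7)
  2. empty(C) -> (A=0 B=8 C=0)
  3. pour(B -> C) -> (A=0 B=0 C=8)
Target reached → yes.

Answer: yes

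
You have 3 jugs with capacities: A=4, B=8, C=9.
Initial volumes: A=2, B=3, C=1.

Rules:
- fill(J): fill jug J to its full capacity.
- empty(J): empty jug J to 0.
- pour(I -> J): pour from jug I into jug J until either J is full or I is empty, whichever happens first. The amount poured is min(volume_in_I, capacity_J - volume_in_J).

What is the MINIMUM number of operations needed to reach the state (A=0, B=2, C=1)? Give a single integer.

BFS from (A=2, B=3, C=1). One shortest path:
  1. empty(B) -> (A=2 B=0 C=1)
  2. pour(A -> B) -> (A=0 B=2 C=1)
Reached target in 2 moves.

Answer: 2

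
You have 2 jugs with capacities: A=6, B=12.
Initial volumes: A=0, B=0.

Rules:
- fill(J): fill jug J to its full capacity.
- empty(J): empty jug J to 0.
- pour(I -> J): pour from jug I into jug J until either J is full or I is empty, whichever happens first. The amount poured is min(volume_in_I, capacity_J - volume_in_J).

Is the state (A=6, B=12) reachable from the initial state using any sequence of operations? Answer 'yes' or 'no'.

BFS from (A=0, B=0):
  1. fill(A) -> (A=6 B=0)
  2. fill(B) -> (A=6 B=12)
Target reached → yes.

Answer: yes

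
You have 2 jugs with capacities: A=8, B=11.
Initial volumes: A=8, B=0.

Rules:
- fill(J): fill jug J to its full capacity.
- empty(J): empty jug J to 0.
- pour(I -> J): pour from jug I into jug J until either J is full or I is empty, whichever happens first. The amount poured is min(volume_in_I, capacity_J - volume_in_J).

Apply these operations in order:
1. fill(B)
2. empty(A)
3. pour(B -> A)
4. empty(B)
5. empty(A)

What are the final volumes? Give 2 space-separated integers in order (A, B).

Step 1: fill(B) -> (A=8 B=11)
Step 2: empty(A) -> (A=0 B=11)
Step 3: pour(B -> A) -> (A=8 B=3)
Step 4: empty(B) -> (A=8 B=0)
Step 5: empty(A) -> (A=0 B=0)

Answer: 0 0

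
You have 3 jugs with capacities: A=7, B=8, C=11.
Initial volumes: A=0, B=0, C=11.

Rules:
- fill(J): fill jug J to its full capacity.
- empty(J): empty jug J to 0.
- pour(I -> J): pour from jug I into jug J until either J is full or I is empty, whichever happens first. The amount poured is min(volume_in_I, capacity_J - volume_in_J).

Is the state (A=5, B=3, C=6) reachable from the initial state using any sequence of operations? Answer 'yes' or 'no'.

Answer: no

Derivation:
BFS explored all 444 reachable states.
Reachable set includes: (0,0,0), (0,0,1), (0,0,2), (0,0,3), (0,0,4), (0,0,5), (0,0,6), (0,0,7), (0,0,8), (0,0,9), (0,0,10), (0,0,11) ...
Target (A=5, B=3, C=6) not in reachable set → no.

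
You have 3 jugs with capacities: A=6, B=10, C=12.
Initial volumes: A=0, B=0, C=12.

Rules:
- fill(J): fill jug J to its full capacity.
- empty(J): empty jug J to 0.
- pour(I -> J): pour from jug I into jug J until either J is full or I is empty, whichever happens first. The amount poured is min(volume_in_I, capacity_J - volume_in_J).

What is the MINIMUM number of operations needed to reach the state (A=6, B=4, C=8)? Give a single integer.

BFS from (A=0, B=0, C=12). One shortest path:
  1. fill(A) -> (A=6 B=0 C=12)
  2. pour(A -> B) -> (A=0 B=6 C=12)
  3. pour(C -> B) -> (A=0 B=10 C=8)
  4. pour(B -> A) -> (A=6 B=4 C=8)
Reached target in 4 moves.

Answer: 4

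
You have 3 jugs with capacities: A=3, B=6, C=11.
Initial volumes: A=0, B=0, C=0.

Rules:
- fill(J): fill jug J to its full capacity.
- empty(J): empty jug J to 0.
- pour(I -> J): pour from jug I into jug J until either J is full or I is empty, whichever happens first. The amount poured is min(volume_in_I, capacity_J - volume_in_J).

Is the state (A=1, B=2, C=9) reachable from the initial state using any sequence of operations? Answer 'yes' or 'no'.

Answer: no

Derivation:
BFS explored all 236 reachable states.
Reachable set includes: (0,0,0), (0,0,1), (0,0,2), (0,0,3), (0,0,4), (0,0,5), (0,0,6), (0,0,7), (0,0,8), (0,0,9), (0,0,10), (0,0,11) ...
Target (A=1, B=2, C=9) not in reachable set → no.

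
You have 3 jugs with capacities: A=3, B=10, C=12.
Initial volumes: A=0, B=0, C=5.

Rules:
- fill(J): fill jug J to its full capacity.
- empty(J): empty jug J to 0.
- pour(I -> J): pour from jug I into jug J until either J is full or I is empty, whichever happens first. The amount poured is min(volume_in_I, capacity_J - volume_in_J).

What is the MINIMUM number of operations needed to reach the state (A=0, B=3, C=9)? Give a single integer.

BFS from (A=0, B=0, C=5). One shortest path:
  1. fill(C) -> (A=0 B=0 C=12)
  2. pour(C -> A) -> (A=3 B=0 C=9)
  3. pour(A -> B) -> (A=0 B=3 C=9)
Reached target in 3 moves.

Answer: 3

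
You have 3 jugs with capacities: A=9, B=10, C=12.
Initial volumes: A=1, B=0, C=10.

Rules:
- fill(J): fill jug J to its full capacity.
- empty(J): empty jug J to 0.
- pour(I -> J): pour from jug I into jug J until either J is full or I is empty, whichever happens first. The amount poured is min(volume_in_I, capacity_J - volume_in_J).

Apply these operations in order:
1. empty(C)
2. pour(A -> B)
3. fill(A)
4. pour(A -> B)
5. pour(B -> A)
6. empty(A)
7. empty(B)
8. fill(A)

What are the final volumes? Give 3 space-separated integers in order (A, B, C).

Answer: 9 0 0

Derivation:
Step 1: empty(C) -> (A=1 B=0 C=0)
Step 2: pour(A -> B) -> (A=0 B=1 C=0)
Step 3: fill(A) -> (A=9 B=1 C=0)
Step 4: pour(A -> B) -> (A=0 B=10 C=0)
Step 5: pour(B -> A) -> (A=9 B=1 C=0)
Step 6: empty(A) -> (A=0 B=1 C=0)
Step 7: empty(B) -> (A=0 B=0 C=0)
Step 8: fill(A) -> (A=9 B=0 C=0)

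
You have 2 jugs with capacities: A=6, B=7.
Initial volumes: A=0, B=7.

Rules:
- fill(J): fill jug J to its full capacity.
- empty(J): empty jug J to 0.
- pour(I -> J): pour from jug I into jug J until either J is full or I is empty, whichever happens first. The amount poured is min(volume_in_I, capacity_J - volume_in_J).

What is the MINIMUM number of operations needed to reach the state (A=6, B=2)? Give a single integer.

BFS from (A=0, B=7). One shortest path:
  1. pour(B -> A) -> (A=6 B=1)
  2. empty(A) -> (A=0 B=1)
  3. pour(B -> A) -> (A=1 B=0)
  4. fill(B) -> (A=1 B=7)
  5. pour(B -> A) -> (A=6 B=2)
Reached target in 5 moves.

Answer: 5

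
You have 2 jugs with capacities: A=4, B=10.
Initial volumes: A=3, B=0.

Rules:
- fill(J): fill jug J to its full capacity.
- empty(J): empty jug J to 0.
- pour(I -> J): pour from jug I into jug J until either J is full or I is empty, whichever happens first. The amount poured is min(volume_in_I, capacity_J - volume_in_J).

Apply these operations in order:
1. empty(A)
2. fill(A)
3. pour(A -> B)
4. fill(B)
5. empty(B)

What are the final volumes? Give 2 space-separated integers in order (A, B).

Answer: 0 0

Derivation:
Step 1: empty(A) -> (A=0 B=0)
Step 2: fill(A) -> (A=4 B=0)
Step 3: pour(A -> B) -> (A=0 B=4)
Step 4: fill(B) -> (A=0 B=10)
Step 5: empty(B) -> (A=0 B=0)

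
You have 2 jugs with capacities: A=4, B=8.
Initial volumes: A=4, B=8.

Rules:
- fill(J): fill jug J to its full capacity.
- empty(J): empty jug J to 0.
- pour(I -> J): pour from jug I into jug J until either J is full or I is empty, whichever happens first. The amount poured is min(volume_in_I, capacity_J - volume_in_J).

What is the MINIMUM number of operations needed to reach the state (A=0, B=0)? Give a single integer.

Answer: 2

Derivation:
BFS from (A=4, B=8). One shortest path:
  1. empty(A) -> (A=0 B=8)
  2. empty(B) -> (A=0 B=0)
Reached target in 2 moves.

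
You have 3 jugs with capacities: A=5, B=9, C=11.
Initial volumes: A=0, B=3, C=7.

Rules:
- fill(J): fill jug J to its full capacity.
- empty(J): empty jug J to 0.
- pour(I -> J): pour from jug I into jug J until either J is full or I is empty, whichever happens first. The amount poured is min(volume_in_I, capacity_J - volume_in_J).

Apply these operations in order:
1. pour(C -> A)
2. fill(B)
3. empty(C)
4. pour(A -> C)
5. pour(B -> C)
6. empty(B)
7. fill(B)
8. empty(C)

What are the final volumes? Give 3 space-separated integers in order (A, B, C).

Answer: 0 9 0

Derivation:
Step 1: pour(C -> A) -> (A=5 B=3 C=2)
Step 2: fill(B) -> (A=5 B=9 C=2)
Step 3: empty(C) -> (A=5 B=9 C=0)
Step 4: pour(A -> C) -> (A=0 B=9 C=5)
Step 5: pour(B -> C) -> (A=0 B=3 C=11)
Step 6: empty(B) -> (A=0 B=0 C=11)
Step 7: fill(B) -> (A=0 B=9 C=11)
Step 8: empty(C) -> (A=0 B=9 C=0)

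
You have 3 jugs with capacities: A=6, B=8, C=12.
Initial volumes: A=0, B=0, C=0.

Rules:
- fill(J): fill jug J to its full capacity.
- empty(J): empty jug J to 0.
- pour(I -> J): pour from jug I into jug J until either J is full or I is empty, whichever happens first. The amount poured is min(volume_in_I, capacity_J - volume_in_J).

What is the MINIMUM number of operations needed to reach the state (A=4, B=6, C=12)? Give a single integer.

Answer: 7

Derivation:
BFS from (A=0, B=0, C=0). One shortest path:
  1. fill(A) -> (A=6 B=0 C=0)
  2. fill(C) -> (A=6 B=0 C=12)
  3. pour(C -> B) -> (A=6 B=8 C=4)
  4. empty(B) -> (A=6 B=0 C=4)
  5. pour(A -> B) -> (A=0 B=6 C=4)
  6. pour(C -> A) -> (A=4 B=6 C=0)
  7. fill(C) -> (A=4 B=6 C=12)
Reached target in 7 moves.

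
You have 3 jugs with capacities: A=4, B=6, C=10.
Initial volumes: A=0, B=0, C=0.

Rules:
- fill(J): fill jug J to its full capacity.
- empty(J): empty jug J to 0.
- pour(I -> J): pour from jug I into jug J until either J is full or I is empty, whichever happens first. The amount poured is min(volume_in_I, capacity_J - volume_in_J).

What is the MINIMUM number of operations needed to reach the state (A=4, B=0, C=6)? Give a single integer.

BFS from (A=0, B=0, C=0). One shortest path:
  1. fill(C) -> (A=0 B=0 C=10)
  2. pour(C -> A) -> (A=4 B=0 C=6)
Reached target in 2 moves.

Answer: 2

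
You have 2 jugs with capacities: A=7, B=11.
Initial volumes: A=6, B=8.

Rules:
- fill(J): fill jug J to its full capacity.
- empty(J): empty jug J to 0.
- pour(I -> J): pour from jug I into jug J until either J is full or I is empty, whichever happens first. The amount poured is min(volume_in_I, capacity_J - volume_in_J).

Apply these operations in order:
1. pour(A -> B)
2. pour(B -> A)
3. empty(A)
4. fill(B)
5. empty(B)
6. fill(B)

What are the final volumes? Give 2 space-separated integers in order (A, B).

Answer: 0 11

Derivation:
Step 1: pour(A -> B) -> (A=3 B=11)
Step 2: pour(B -> A) -> (A=7 B=7)
Step 3: empty(A) -> (A=0 B=7)
Step 4: fill(B) -> (A=0 B=11)
Step 5: empty(B) -> (A=0 B=0)
Step 6: fill(B) -> (A=0 B=11)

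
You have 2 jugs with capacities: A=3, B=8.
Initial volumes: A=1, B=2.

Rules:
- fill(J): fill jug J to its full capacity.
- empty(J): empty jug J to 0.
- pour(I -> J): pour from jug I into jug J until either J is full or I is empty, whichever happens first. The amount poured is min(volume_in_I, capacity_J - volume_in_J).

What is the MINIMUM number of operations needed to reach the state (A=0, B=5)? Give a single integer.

BFS from (A=1, B=2). One shortest path:
  1. fill(A) -> (A=3 B=2)
  2. pour(A -> B) -> (A=0 B=5)
Reached target in 2 moves.

Answer: 2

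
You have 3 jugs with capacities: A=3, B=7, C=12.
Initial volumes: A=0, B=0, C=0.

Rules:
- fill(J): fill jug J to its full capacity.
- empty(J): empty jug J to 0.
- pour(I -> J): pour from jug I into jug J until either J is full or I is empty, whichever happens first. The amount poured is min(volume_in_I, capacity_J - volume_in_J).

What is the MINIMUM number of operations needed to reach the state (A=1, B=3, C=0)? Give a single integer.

BFS from (A=0, B=0, C=0). One shortest path:
  1. fill(B) -> (A=0 B=7 C=0)
  2. pour(B -> A) -> (A=3 B=4 C=0)
  3. empty(A) -> (A=0 B=4 C=0)
  4. pour(B -> A) -> (A=3 B=1 C=0)
  5. pour(A -> C) -> (A=0 B=1 C=3)
  6. pour(B -> A) -> (A=1 B=0 C=3)
  7. pour(C -> B) -> (A=1 B=3 C=0)
Reached target in 7 moves.

Answer: 7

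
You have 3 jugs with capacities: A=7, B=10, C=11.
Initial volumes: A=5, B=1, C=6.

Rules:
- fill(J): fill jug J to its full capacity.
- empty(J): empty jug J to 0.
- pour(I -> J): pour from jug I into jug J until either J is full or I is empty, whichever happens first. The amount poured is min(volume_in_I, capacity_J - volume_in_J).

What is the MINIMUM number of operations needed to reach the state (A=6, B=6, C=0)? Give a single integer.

BFS from (A=5, B=1, C=6). One shortest path:
  1. pour(A -> B) -> (A=0 B=6 C=6)
  2. pour(C -> A) -> (A=6 B=6 C=0)
Reached target in 2 moves.

Answer: 2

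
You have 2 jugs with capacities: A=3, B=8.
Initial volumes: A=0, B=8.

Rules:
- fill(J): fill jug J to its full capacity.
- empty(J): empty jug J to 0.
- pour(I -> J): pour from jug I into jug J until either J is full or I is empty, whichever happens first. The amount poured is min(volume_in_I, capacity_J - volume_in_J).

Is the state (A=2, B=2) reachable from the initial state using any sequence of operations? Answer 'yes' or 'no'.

BFS explored all 22 reachable states.
Reachable set includes: (0,0), (0,1), (0,2), (0,3), (0,4), (0,5), (0,6), (0,7), (0,8), (1,0), (1,8), (2,0) ...
Target (A=2, B=2) not in reachable set → no.

Answer: no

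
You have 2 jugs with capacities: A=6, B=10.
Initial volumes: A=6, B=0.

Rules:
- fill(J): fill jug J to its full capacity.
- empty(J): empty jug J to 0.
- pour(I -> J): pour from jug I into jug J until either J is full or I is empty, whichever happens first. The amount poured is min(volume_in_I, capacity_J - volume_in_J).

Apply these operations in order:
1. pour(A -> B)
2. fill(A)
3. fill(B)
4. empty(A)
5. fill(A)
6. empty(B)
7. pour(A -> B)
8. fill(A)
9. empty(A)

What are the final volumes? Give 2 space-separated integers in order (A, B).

Answer: 0 6

Derivation:
Step 1: pour(A -> B) -> (A=0 B=6)
Step 2: fill(A) -> (A=6 B=6)
Step 3: fill(B) -> (A=6 B=10)
Step 4: empty(A) -> (A=0 B=10)
Step 5: fill(A) -> (A=6 B=10)
Step 6: empty(B) -> (A=6 B=0)
Step 7: pour(A -> B) -> (A=0 B=6)
Step 8: fill(A) -> (A=6 B=6)
Step 9: empty(A) -> (A=0 B=6)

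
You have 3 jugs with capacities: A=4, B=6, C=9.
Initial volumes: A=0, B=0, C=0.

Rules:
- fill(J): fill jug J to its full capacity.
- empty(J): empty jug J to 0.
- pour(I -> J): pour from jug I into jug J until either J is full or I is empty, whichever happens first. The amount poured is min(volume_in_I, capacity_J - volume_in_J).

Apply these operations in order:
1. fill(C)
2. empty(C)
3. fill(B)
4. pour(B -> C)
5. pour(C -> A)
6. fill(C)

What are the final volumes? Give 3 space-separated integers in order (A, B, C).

Answer: 4 0 9

Derivation:
Step 1: fill(C) -> (A=0 B=0 C=9)
Step 2: empty(C) -> (A=0 B=0 C=0)
Step 3: fill(B) -> (A=0 B=6 C=0)
Step 4: pour(B -> C) -> (A=0 B=0 C=6)
Step 5: pour(C -> A) -> (A=4 B=0 C=2)
Step 6: fill(C) -> (A=4 B=0 C=9)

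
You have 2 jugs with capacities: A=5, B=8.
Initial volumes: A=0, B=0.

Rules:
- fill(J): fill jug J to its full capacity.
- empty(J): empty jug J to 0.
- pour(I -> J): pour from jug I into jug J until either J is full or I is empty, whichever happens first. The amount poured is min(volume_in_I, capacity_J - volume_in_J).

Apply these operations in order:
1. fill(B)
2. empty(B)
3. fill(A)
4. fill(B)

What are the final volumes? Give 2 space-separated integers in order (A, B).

Step 1: fill(B) -> (A=0 B=8)
Step 2: empty(B) -> (A=0 B=0)
Step 3: fill(A) -> (A=5 B=0)
Step 4: fill(B) -> (A=5 B=8)

Answer: 5 8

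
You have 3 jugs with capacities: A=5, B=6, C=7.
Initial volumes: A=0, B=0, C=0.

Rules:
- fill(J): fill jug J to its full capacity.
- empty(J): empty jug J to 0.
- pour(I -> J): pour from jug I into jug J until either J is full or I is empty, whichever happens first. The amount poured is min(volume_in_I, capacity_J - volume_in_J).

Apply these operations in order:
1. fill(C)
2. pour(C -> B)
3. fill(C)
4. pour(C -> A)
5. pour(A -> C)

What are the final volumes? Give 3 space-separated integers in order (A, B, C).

Answer: 0 6 7

Derivation:
Step 1: fill(C) -> (A=0 B=0 C=7)
Step 2: pour(C -> B) -> (A=0 B=6 C=1)
Step 3: fill(C) -> (A=0 B=6 C=7)
Step 4: pour(C -> A) -> (A=5 B=6 C=2)
Step 5: pour(A -> C) -> (A=0 B=6 C=7)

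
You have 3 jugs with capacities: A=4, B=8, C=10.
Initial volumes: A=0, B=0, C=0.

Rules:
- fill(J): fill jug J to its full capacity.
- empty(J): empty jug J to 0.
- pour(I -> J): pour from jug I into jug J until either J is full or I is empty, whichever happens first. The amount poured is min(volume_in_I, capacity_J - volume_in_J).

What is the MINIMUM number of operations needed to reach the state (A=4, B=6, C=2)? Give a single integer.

BFS from (A=0, B=0, C=0). One shortest path:
  1. fill(A) -> (A=4 B=0 C=0)
  2. fill(B) -> (A=4 B=8 C=0)
  3. pour(B -> C) -> (A=4 B=0 C=8)
  4. pour(A -> C) -> (A=2 B=0 C=10)
  5. pour(C -> B) -> (A=2 B=8 C=2)
  6. pour(B -> A) -> (A=4 B=6 C=2)
Reached target in 6 moves.

Answer: 6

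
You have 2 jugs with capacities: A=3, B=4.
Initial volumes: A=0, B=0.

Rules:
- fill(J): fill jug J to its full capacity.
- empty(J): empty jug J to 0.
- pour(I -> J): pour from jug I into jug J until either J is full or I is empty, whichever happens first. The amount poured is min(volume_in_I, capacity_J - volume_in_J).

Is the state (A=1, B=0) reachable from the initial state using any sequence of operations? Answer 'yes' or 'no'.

BFS from (A=0, B=0):
  1. fill(B) -> (A=0 B=4)
  2. pour(B -> A) -> (A=3 B=1)
  3. empty(A) -> (A=0 B=1)
  4. pour(B -> A) -> (A=1 B=0)
Target reached → yes.

Answer: yes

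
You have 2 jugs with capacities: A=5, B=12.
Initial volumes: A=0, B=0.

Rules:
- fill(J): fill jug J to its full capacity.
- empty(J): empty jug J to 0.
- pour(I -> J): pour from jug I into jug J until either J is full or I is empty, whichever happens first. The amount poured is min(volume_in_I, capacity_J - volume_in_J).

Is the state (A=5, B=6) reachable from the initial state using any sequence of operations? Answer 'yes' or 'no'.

Answer: yes

Derivation:
BFS from (A=0, B=0):
  1. fill(B) -> (A=0 B=12)
  2. pour(B -> A) -> (A=5 B=7)
  3. empty(A) -> (A=0 B=7)
  4. pour(B -> A) -> (A=5 B=2)
  5. empty(A) -> (A=0 B=2)
  6. pour(B -> A) -> (A=2 B=0)
  7. fill(B) -> (A=2 B=12)
  8. pour(B -> A) -> (A=5 B=9)
  9. empty(A) -> (A=0 B=9)
  10. pour(B -> A) -> (A=5 B=4)
  11. empty(A) -> (A=0 B=4)
  12. pour(B -> A) -> (A=4 B=0)
  13. fill(B) -> (A=4 B=12)
  14. pour(B -> A) -> (A=5 B=11)
  15. empty(A) -> (A=0 B=11)
  16. pour(B -> A) -> (A=5 B=6)
Target reached → yes.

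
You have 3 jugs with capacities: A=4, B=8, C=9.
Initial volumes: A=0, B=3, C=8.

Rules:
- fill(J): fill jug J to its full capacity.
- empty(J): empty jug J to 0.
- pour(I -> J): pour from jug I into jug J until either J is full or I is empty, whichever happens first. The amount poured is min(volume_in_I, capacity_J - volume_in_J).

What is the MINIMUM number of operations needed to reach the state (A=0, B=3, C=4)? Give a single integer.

BFS from (A=0, B=3, C=8). One shortest path:
  1. pour(C -> A) -> (A=4 B=3 C=4)
  2. empty(A) -> (A=0 B=3 C=4)
Reached target in 2 moves.

Answer: 2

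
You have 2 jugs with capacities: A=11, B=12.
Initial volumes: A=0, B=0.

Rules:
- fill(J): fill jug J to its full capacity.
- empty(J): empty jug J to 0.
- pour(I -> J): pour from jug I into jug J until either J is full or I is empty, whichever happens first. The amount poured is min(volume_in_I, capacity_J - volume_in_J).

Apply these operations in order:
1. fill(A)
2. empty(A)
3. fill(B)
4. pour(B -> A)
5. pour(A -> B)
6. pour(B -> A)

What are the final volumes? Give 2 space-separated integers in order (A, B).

Step 1: fill(A) -> (A=11 B=0)
Step 2: empty(A) -> (A=0 B=0)
Step 3: fill(B) -> (A=0 B=12)
Step 4: pour(B -> A) -> (A=11 B=1)
Step 5: pour(A -> B) -> (A=0 B=12)
Step 6: pour(B -> A) -> (A=11 B=1)

Answer: 11 1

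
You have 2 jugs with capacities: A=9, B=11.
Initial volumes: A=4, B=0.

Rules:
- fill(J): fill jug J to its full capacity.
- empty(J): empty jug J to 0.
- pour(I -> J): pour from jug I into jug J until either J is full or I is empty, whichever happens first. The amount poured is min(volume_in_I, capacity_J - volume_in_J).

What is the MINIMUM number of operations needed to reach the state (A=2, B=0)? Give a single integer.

Answer: 4

Derivation:
BFS from (A=4, B=0). One shortest path:
  1. pour(A -> B) -> (A=0 B=4)
  2. fill(A) -> (A=9 B=4)
  3. pour(A -> B) -> (A=2 B=11)
  4. empty(B) -> (A=2 B=0)
Reached target in 4 moves.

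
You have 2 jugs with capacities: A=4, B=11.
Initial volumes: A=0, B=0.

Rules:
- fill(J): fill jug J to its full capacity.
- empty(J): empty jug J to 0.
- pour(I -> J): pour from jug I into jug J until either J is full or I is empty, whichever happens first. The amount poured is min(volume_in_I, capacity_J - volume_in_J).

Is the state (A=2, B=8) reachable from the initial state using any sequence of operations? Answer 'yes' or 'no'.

Answer: no

Derivation:
BFS explored all 30 reachable states.
Reachable set includes: (0,0), (0,1), (0,2), (0,3), (0,4), (0,5), (0,6), (0,7), (0,8), (0,9), (0,10), (0,11) ...
Target (A=2, B=8) not in reachable set → no.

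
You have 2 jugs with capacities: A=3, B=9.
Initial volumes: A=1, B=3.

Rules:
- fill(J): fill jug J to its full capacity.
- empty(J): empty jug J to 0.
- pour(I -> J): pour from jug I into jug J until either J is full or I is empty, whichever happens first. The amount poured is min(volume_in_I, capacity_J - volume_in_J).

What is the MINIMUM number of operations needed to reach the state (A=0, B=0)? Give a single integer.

Answer: 2

Derivation:
BFS from (A=1, B=3). One shortest path:
  1. empty(A) -> (A=0 B=3)
  2. empty(B) -> (A=0 B=0)
Reached target in 2 moves.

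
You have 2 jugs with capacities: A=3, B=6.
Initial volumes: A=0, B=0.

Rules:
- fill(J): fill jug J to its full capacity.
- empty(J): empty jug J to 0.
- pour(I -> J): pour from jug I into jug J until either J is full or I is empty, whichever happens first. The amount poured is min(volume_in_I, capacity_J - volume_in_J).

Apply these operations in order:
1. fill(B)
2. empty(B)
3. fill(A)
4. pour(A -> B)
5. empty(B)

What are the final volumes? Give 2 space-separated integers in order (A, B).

Answer: 0 0

Derivation:
Step 1: fill(B) -> (A=0 B=6)
Step 2: empty(B) -> (A=0 B=0)
Step 3: fill(A) -> (A=3 B=0)
Step 4: pour(A -> B) -> (A=0 B=3)
Step 5: empty(B) -> (A=0 B=0)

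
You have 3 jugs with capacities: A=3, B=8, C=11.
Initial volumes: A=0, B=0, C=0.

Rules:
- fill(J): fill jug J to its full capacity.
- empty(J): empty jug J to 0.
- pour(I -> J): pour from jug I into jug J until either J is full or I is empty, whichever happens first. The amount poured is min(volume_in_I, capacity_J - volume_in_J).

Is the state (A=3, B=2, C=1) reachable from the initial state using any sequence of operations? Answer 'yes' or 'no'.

Answer: yes

Derivation:
BFS from (A=0, B=0, C=0):
  1. fill(A) -> (A=3 B=0 C=0)
  2. pour(A -> B) -> (A=0 B=3 C=0)
  3. fill(A) -> (A=3 B=3 C=0)
  4. pour(A -> B) -> (A=0 B=6 C=0)
  5. fill(A) -> (A=3 B=6 C=0)
  6. pour(A -> B) -> (A=1 B=8 C=0)
  7. pour(A -> C) -> (A=0 B=8 C=1)
  8. pour(B -> A) -> (A=3 B=5 C=1)
  9. empty(A) -> (A=0 B=5 C=1)
  10. pour(B -> A) -> (A=3 B=2 C=1)
Target reached → yes.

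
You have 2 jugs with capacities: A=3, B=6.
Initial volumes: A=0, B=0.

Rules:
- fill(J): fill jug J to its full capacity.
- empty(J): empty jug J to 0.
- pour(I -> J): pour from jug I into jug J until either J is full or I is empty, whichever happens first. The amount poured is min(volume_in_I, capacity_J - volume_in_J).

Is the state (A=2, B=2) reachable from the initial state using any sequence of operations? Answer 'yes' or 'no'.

BFS explored all 6 reachable states.
Reachable set includes: (0,0), (0,3), (0,6), (3,0), (3,3), (3,6)
Target (A=2, B=2) not in reachable set → no.

Answer: no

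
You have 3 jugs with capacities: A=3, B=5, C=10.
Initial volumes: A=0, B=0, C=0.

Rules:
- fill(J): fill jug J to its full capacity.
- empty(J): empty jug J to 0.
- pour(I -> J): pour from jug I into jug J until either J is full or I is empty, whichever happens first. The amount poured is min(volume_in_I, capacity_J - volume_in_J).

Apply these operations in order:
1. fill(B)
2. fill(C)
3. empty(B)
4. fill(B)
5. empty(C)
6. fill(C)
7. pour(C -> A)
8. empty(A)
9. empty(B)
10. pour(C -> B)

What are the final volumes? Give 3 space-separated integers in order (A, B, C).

Step 1: fill(B) -> (A=0 B=5 C=0)
Step 2: fill(C) -> (A=0 B=5 C=10)
Step 3: empty(B) -> (A=0 B=0 C=10)
Step 4: fill(B) -> (A=0 B=5 C=10)
Step 5: empty(C) -> (A=0 B=5 C=0)
Step 6: fill(C) -> (A=0 B=5 C=10)
Step 7: pour(C -> A) -> (A=3 B=5 C=7)
Step 8: empty(A) -> (A=0 B=5 C=7)
Step 9: empty(B) -> (A=0 B=0 C=7)
Step 10: pour(C -> B) -> (A=0 B=5 C=2)

Answer: 0 5 2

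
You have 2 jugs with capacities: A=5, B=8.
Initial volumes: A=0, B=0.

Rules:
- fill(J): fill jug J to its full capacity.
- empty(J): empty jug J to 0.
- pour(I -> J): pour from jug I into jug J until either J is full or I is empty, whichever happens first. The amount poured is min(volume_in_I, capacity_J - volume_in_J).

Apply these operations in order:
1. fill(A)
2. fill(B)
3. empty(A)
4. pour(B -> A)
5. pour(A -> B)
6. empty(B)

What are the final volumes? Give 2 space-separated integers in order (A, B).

Answer: 0 0

Derivation:
Step 1: fill(A) -> (A=5 B=0)
Step 2: fill(B) -> (A=5 B=8)
Step 3: empty(A) -> (A=0 B=8)
Step 4: pour(B -> A) -> (A=5 B=3)
Step 5: pour(A -> B) -> (A=0 B=8)
Step 6: empty(B) -> (A=0 B=0)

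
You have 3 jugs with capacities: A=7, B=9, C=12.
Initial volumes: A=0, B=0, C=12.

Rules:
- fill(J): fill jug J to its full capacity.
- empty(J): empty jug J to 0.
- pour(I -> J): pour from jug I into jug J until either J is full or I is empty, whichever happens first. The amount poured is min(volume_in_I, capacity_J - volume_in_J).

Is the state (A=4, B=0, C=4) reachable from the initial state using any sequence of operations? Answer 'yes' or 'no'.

Answer: yes

Derivation:
BFS from (A=0, B=0, C=12):
  1. fill(A) -> (A=7 B=0 C=12)
  2. pour(C -> B) -> (A=7 B=9 C=3)
  3. empty(B) -> (A=7 B=0 C=3)
  4. pour(C -> B) -> (A=7 B=3 C=0)
  5. pour(A -> B) -> (A=1 B=9 C=0)
  6. pour(B -> C) -> (A=1 B=0 C=9)
  7. pour(A -> B) -> (A=0 B=1 C=9)
  8. fill(A) -> (A=7 B=1 C=9)
  9. pour(A -> C) -> (A=4 B=1 C=12)
  10. pour(C -> B) -> (A=4 B=9 C=4)
  11. empty(B) -> (A=4 B=0 C=4)
Target reached → yes.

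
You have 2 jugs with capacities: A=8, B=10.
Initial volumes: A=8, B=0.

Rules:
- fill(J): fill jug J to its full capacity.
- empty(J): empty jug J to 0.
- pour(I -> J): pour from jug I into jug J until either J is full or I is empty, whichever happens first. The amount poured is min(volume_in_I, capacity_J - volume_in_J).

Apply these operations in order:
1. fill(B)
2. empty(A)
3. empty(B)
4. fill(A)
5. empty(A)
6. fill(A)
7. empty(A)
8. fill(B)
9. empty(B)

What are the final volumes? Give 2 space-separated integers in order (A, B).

Answer: 0 0

Derivation:
Step 1: fill(B) -> (A=8 B=10)
Step 2: empty(A) -> (A=0 B=10)
Step 3: empty(B) -> (A=0 B=0)
Step 4: fill(A) -> (A=8 B=0)
Step 5: empty(A) -> (A=0 B=0)
Step 6: fill(A) -> (A=8 B=0)
Step 7: empty(A) -> (A=0 B=0)
Step 8: fill(B) -> (A=0 B=10)
Step 9: empty(B) -> (A=0 B=0)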